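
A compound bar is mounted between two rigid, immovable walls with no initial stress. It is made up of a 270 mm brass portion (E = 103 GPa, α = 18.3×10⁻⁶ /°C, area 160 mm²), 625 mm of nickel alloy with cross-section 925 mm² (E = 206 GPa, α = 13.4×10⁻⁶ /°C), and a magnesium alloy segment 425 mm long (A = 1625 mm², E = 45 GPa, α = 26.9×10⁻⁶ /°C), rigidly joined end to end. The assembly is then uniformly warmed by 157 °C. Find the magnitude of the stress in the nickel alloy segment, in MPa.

With the walls removed the bar would change length by δ_free = Σ αᵢΔT Lᵢ = 18.3×10⁻⁶×157×270 + 13.4×10⁻⁶×157×625 + 26.9×10⁻⁶×157×425 = 3.886 mm.
The walls prevent any net length change, so an axial force P (same in every segment) develops. Compatibility: P · Σ Lᵢ/(AᵢEᵢ) = δ_free.
Σ Lᵢ/(AᵢEᵢ) = 270/(160×103×10³) + 625/(925×206×10³) + 425/(1625×45×10³) = 2.548×10⁻⁵ mm/N.
P = 3.886 / 2.548×10⁻⁵ = 152500 N = 152.5 kN, compressive.
σ_{nickel alloy} = P / A = 152500 / 925 = 164.9 MPa.

σ ≈ 165 MPa (compressive)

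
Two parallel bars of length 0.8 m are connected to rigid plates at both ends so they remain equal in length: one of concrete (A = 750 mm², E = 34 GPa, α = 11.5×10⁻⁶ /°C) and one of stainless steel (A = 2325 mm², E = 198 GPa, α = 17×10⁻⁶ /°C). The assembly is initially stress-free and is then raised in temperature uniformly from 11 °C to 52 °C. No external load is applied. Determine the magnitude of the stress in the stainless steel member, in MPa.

Both members must finish at the same length. With the larger α, the stainless steel tends to over-expand; the plates restrain it, putting the stainless steel in compression and the concrete in tension. With no external load the two internal forces are equal and opposite, magnitude P.
Setting the final lengths equal and cancelling L: (α₁ − α₂)ΔT = P/(A₁E₁) + P/(A₂E₂).
|α₁ − α₂|·ΔT = 5.5×10⁻⁶ × 41 = 0.0002255.
1/(A₁E₁) + 1/(A₂E₂) = 1/(750×34×10³) + 1/(2325×198×10³) = 4.139×10⁻⁸ N⁻¹.
So P = 0.0002255 / 4.139×10⁻⁸ = 5.448 kN.
σ_{stainless steel} = P/A₂ = 5448/2325 = 2.343 MPa, compressive.

σ ≈ 2.34 MPa (compressive)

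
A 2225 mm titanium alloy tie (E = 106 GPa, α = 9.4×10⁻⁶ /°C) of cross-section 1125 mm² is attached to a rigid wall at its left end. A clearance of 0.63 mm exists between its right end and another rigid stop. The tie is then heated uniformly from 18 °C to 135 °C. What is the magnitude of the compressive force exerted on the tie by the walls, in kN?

P ≈ 97.4 kN

Free thermal elongation = αΔT L = 9.4×10⁻⁶ × 117 × 2225 = 2.447 mm.
This exceeds the 0.63 mm gap, so the wall pushes back. The portion of expansion that must be recovered elastically is δ_free − gap = 2.447 − 0.63 = 1.817 mm.
That suppressed elongation corresponds to σ = E·Δ/L = 106×10³ × 1.817/2225 = 86.57 MPa.
Force on the wall = σA = 86.57 × 1125 mm² = 97.39 kN.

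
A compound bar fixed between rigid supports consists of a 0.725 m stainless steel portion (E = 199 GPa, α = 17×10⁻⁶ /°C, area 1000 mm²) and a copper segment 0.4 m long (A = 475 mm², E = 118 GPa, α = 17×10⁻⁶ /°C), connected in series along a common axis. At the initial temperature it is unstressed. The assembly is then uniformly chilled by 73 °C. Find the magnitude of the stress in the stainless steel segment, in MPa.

σ ≈ 130 MPa (tensile)

With the walls removed the bar would change length by δ_free = Σ αᵢΔT Lᵢ = 17×10⁻⁶×73×725 + 17×10⁻⁶×73×400 = 1.396 mm.
The walls prevent any net length change, so an axial force P (same in every segment) develops. Compatibility: P · Σ Lᵢ/(AᵢEᵢ) = δ_free.
Σ Lᵢ/(AᵢEᵢ) = 725/(1000×199×10³) + 400/(475×118×10³) = 1.078×10⁻⁵ mm/N.
So P = 1.396 / 1.078×10⁻⁵ = 129.5 kN, tensile.
σ_{stainless steel} = P / A = 129500 / 1000 = 129.5 MPa.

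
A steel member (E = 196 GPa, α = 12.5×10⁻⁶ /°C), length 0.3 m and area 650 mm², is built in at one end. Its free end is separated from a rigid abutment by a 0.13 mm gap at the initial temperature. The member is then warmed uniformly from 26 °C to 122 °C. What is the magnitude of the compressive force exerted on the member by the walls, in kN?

Free thermal elongation = αΔT L = 12.5×10⁻⁶ × 96 × 300 = 0.36 mm.
This exceeds the 0.13 mm gap, so the wall pushes back. The portion of expansion that must be recovered elastically is δ_free − gap = 0.36 − 0.13 = 0.23 mm.
Compatibility: PL/(AE) = 0.23 mm, so σ = P/A = E × (0.23/300) = 150.3 MPa.
P = σA = 150.3 × 650 = 97.67 kN.

P ≈ 97.7 kN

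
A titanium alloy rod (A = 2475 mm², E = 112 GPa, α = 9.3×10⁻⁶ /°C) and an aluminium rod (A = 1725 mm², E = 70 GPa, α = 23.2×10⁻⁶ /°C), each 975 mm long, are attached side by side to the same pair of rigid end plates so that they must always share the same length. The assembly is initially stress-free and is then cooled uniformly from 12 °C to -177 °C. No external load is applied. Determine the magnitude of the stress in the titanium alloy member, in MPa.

The aluminium has the larger α, so on cooling it would change length more than the titanium alloy if both were free. The rigid plates force a common final length, so the aluminium is put into tension and the titanium alloy into compression, with equal and opposite forces P (no external load).
Setting the final lengths equal and cancelling L: (α₁ − α₂)ΔT = P/(A₁E₁) + P/(A₂E₂).
|α₁ − α₂|·ΔT = 13.9×10⁻⁶ × 189 = 0.002627.
1/(A₁E₁) + 1/(A₂E₂) = 1/(2475×112×10³) + 1/(1725×70×10³) = 1.189×10⁻⁸ N⁻¹.
So P = 0.002627 / 1.189×10⁻⁸ = 221 kN.
σ_{titanium alloy} = P/A₁ = 221000/2475 = 89.28 MPa, compressive.

σ ≈ 89.3 MPa (compressive)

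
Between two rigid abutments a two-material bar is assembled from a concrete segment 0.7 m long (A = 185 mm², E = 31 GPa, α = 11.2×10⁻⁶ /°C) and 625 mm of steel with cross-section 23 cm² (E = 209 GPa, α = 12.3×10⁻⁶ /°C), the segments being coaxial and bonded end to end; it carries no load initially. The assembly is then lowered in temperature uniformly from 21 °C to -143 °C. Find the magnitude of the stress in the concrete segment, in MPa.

σ ≈ 112 MPa (tensile)

Free thermal contraction of the whole bar: Σ αᵢΔT Lᵢ = 11.2×10⁻⁶×164×700 + 12.3×10⁻⁶×164×625 = 2.547 mm.
Since the ends are fixed, an axial force P builds up, equal in every segment, with P · Σ Lᵢ/(AᵢEᵢ) = δ_free.
Σ Lᵢ/(AᵢEᵢ) = 700/(185×31×10³) + 625/(2300×209×10³) = 0.0001234 mm/N.
So P = 2.547 / 0.0001234 = 20.64 kN, tensile.
σ_{concrete} = P / A = 20640 / 185 = 111.6 MPa.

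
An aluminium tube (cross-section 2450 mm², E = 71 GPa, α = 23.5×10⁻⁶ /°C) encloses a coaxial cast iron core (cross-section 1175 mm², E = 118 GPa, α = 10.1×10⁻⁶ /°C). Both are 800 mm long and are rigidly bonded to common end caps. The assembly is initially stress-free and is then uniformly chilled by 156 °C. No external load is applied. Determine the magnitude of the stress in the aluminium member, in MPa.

σ ≈ 65.8 MPa (tensile)

The aluminium has the larger α, so on cooling it would change length more than the cast iron if both were free. The rigid plates force a common final length, so the aluminium is put into tension and the cast iron into compression, with equal and opposite forces P (no external load).
Equating the net (thermal + elastic) strains gives |α₁ − α₂|·ΔT = P·[1/(A₁E₁) + 1/(A₂E₂)].
|α₁ − α₂|·ΔT = 13.4×10⁻⁶ × 156 = 0.00209.
1/(A₁E₁) + 1/(A₂E₂) = 1/(2450×71×10³) + 1/(1175×118×10³) = 1.296×10⁻⁸ N⁻¹.
P = 0.00209 / 1.296×10⁻⁸ = 161300 N = 161.3 kN.
σ_{aluminium} = P/A₁ = 161300/2450 = 65.83 MPa, tensile.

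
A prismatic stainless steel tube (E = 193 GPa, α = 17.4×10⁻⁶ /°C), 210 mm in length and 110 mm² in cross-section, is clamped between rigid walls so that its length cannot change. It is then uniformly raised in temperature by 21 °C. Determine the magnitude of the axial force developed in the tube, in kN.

The ends cannot move, so σ = EαΔT = 193×10³ × 17.4×10⁻⁶ × 21 = 70.52 MPa.
Axial force P = σA = 70.52 × 110 = 7757 N = 7.757 kN, compressive.

P ≈ 7.76 kN (compressive)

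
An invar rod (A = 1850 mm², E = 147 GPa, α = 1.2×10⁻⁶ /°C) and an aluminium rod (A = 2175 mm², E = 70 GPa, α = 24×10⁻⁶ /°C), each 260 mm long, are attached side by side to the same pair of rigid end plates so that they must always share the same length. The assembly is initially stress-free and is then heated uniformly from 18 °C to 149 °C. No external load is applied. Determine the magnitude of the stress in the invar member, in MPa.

σ ≈ 158 MPa (tensile)

The aluminium has the larger α, so on heating it would change length more than the invar if both were free. The rigid plates force a common final length, so the aluminium is put into compression and the invar into tension, with equal and opposite forces P (no external load).
Equating the net (thermal + elastic) strains gives |α₁ − α₂|·ΔT = P·[1/(A₁E₁) + 1/(A₂E₂)].
|α₁ − α₂|·ΔT = 22.8×10⁻⁶ × 131 = 0.002987.
1/(A₁E₁) + 1/(A₂E₂) = 1/(1850×147×10³) + 1/(2175×70×10³) = 1.025×10⁻⁸ N⁻¹.
So P = 0.002987 / 1.025×10⁻⁸ = 291.5 kN.
σ_{invar} = P/A₁ = 291500/1850 = 157.6 MPa, tensile.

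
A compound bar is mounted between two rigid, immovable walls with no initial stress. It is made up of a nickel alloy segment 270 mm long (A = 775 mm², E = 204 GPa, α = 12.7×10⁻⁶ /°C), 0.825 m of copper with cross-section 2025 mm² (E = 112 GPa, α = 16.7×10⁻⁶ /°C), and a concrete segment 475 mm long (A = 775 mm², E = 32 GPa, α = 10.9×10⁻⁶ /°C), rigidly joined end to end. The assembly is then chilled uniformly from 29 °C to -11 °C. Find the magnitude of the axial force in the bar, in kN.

If the supports were absent, the total length change would be Σ αᵢΔT Lᵢ = 12.7×10⁻⁶×40×270 + 16.7×10⁻⁶×40×825 + 10.9×10⁻⁶×40×475 = 0.8954 mm.
The rigid supports impose zero overall length change; the single axial force P common to all segments must satisfy P Σ Lᵢ/(AᵢEᵢ) = δ_free.
Σ Lᵢ/(AᵢEᵢ) = 270/(775×204×10³) + 825/(2025×112×10³) + 475/(775×32×10³) = 2.45×10⁻⁵ mm/N.
P = 0.8954 / 2.45×10⁻⁵ = 36550 N = 36.55 kN, tensile.

P ≈ 36.5 kN (tensile)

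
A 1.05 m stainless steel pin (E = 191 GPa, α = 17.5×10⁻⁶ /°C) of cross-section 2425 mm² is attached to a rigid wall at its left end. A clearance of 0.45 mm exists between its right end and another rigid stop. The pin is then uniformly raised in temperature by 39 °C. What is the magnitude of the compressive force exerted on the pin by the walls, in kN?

P ≈ 118 kN

If the wall were absent the pin would grow by αΔT L = 17.5×10⁻⁶ × 39 × 1050 = 0.7166 mm.
This exceeds the 0.45 mm gap, so the wall pushes back. The portion of expansion that must be recovered elastically is δ_free − gap = 0.7166 − 0.45 = 0.2666 mm.
That suppressed elongation corresponds to σ = E·Δ/L = 191×10³ × 0.2666/1050 = 48.5 MPa.
P = σA = 48.5 × 2425 = 117.6 kN.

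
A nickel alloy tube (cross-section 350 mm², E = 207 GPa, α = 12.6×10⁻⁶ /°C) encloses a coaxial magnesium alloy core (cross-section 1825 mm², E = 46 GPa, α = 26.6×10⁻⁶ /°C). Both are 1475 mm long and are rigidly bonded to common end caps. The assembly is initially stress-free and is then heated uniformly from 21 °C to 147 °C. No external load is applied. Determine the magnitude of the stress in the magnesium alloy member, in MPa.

Equilibrium of a rigid end plate with no external load gives equal and opposite internal forces ±P in the two members. Since α_{magnesium alloy} > α_{nickel alloy}, heating drives the magnesium alloy into compression and the nickel alloy into tension.
Equating the net (thermal + elastic) strains gives |α₁ − α₂|·ΔT = P·[1/(A₁E₁) + 1/(A₂E₂)].
|α₁ − α₂|·ΔT = 14×10⁻⁶ × 126 = 0.001764.
1/(A₁E₁) + 1/(A₂E₂) = 1/(350×207×10³) + 1/(1825×46×10³) = 2.571×10⁻⁸ N⁻¹.
So P = 0.001764 / 2.571×10⁻⁸ = 68.6 kN.
σ_{magnesium alloy} = P/A₂ = 68600/1825 = 37.59 MPa, compressive.

σ ≈ 37.6 MPa (compressive)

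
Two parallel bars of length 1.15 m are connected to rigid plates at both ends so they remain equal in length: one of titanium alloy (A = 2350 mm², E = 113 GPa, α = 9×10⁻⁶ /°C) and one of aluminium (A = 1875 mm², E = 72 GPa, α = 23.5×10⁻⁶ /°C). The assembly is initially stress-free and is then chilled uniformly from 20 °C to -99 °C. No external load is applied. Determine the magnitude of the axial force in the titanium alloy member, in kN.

Equilibrium of a rigid end plate with no external load gives equal and opposite internal forces ±P in the two members. Since α_{aluminium} > α_{titanium alloy}, cooling drives the aluminium into tension and the titanium alloy into compression.
Equating the net (thermal + elastic) strains gives |α₁ − α₂|·ΔT = P·[1/(A₁E₁) + 1/(A₂E₂)].
|α₁ − α₂|·ΔT = 14.5×10⁻⁶ × 119 = 0.001726.
1/(A₁E₁) + 1/(A₂E₂) = 1/(2350×113×10³) + 1/(1875×72×10³) = 1.117×10⁻⁸ N⁻¹.
P = 0.001726 / 1.117×10⁻⁸ = 154400 N = 154.4 kN.

P ≈ 154 kN (compressive in the titanium alloy)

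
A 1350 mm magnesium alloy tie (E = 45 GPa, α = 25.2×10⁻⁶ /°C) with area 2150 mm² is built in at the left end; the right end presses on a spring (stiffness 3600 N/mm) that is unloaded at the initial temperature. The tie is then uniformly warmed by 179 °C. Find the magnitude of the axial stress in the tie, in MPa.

The unrestrained thermal change is αΔT L = 25.2×10⁻⁶ × 179 × 1350 = 6.09 mm.
With a force P in the spring, the elastic change of the tie is PL/(AE) and that of the spring is P/k; compatibility requires their sum to equal δ_free.
So P = δ_free / [L/(AE) + 1/k] = 6.09 / [ 1350/(2150×45×10³) + 1/(3600) ].
P = 6.09 / 0.0002917 = 20870 N.
σ = P/A = 20870/2150 = 9.709 MPa.

σ ≈ 9.71 MPa (compressive)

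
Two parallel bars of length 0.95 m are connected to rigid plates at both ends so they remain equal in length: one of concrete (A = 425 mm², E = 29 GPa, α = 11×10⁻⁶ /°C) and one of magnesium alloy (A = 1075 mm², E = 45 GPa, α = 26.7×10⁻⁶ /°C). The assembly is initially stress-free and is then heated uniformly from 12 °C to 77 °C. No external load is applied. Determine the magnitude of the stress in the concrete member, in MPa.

The magnesium alloy has the larger α, so on heating it would change length more than the concrete if both were free. The rigid plates force a common final length, so the magnesium alloy is put into compression and the concrete into tension, with equal and opposite forces P (no external load).
Setting the final lengths equal and cancelling L: (α₁ − α₂)ΔT = P/(A₁E₁) + P/(A₂E₂).
|α₁ − α₂|·ΔT = 15.7×10⁻⁶ × 65 = 0.00102.
1/(A₁E₁) + 1/(A₂E₂) = 1/(425×29×10³) + 1/(1075×45×10³) = 1.018×10⁻⁷ N⁻¹.
So P = 0.00102 / 1.018×10⁻⁷ = 10.02 kN.
σ_{concrete} = P/A₁ = 10020/425 = 23.59 MPa, tensile.

σ ≈ 23.6 MPa (tensile)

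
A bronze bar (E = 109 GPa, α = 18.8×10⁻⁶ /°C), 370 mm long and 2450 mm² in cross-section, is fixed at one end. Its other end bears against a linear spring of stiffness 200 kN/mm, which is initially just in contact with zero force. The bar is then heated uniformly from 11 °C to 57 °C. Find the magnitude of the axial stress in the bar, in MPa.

σ ≈ 20.5 MPa (compressive)

The unrestrained thermal change is αΔT L = 18.8×10⁻⁶ × 46 × 370 = 0.32 mm.
Let P be the compressive force at the spring. The bar shortens elastically by PL/(AE) and the spring compresses by P/k; together these equal δ_free.
So P = δ_free / [L/(AE) + 1/k] = 0.32 / [ 370/(2450×109×10³) + 1/(200×10³) ].
P = 0.32 / 6.386×10⁻⁶ = 50110 N.
σ = P/A = 50110/2450 = 20.45 MPa.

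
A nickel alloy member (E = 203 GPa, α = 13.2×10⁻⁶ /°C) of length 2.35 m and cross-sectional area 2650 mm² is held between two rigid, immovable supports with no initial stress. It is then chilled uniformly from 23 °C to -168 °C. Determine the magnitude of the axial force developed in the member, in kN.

P ≈ 1360 kN (tensile)

Full restraint means ε = 0, so the stress is σ = EαΔT = 203×10³ × 13.2×10⁻⁶ × 191 = 511.8 MPa.
P = AEαΔT = 2650 × 203×10³ × 13.2×10⁻⁶ × 191 = 1356 kN (tensile).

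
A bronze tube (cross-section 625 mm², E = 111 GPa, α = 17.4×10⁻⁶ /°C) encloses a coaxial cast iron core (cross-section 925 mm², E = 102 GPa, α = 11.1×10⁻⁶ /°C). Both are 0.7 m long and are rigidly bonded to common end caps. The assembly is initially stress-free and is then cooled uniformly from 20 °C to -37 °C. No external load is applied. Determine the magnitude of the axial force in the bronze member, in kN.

P ≈ 14.4 kN (tensile in the bronze)

Equilibrium of a rigid end plate with no external load gives equal and opposite internal forces ±P in the two members. Since α_{bronze} > α_{cast iron}, cooling drives the bronze into tension and the cast iron into compression.
Compatibility of the two members (thermal + elastic change equal): (α₁ − α₂)ΔT = P·[1/(A₁E₁) + 1/(A₂E₂)].
|α₁ − α₂|·ΔT = 6.3×10⁻⁶ × 57 = 0.0003591.
1/(A₁E₁) + 1/(A₂E₂) = 1/(625×111×10³) + 1/(925×102×10³) = 2.501×10⁻⁸ N⁻¹.
So P = 0.0003591 / 2.501×10⁻⁸ = 14.36 kN.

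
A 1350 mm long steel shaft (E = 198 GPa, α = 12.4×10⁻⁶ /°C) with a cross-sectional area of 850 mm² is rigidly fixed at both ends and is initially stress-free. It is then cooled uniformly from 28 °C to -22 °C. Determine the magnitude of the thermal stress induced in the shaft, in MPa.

The supports are rigid, so the total axial strain is zero. The restrained thermal strain is ε = αΔT = 12.4×10⁻⁶ × 50 = 620×10⁻⁶.
The stress required to suppress this strain is σ = Eε = 198×10³ × 620×10⁻⁶ = 122.8 MPa, tensile since the shaft is trying to contract.

σ ≈ 123 MPa (tensile)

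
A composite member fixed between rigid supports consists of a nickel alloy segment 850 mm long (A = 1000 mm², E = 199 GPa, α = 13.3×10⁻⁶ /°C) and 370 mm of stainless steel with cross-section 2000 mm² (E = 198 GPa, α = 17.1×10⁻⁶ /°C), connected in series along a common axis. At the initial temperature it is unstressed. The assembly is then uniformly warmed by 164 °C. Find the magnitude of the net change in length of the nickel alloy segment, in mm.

If the supports were absent, the total length change would be Σ αᵢΔT Lᵢ = 13.3×10⁻⁶×164×850 + 17.1×10⁻⁶×164×370 = 2.892 mm.
The walls prevent any net length change, so an axial force P (same in every segment) develops. Compatibility: P · Σ Lᵢ/(AᵢEᵢ) = δ_free.
Σ Lᵢ/(AᵢEᵢ) = 850/(1000×199×10³) + 370/(2000×198×10³) = 5.206×10⁻⁶ mm/N.
P = 2.892 / 5.206×10⁻⁶ = 555500 N = 555.5 kN, compressive.
For the nickel alloy segment, free thermal change = 13.3×10⁻⁶×164×850 = 1.854 mm and elastic change from P = 555500×850/(1000×199×10³) = 2.373 mm; these oppose, so the net change is 0.519 mm (segment shortens).

|ΔL| ≈ 0.519 mm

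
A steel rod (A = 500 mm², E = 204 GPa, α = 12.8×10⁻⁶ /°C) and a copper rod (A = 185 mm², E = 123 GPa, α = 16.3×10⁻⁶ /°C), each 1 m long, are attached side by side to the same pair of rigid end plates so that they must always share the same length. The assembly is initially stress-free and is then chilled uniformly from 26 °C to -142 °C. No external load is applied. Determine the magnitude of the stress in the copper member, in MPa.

σ ≈ 59.1 MPa (tensile)

The copper has the larger α, so on cooling it would change length more than the steel if both were free. The rigid plates force a common final length, so the copper is put into tension and the steel into compression, with equal and opposite forces P (no external load).
Compatibility of the two members (thermal + elastic change equal): (α₁ − α₂)ΔT = P·[1/(A₁E₁) + 1/(A₂E₂)].
|α₁ − α₂|·ΔT = 3.5×10⁻⁶ × 168 = 0.000588.
1/(A₁E₁) + 1/(A₂E₂) = 1/(500×204×10³) + 1/(185×123×10³) = 5.375×10⁻⁸ N⁻¹.
So P = 0.000588 / 5.375×10⁻⁸ = 10.94 kN.
σ_{copper} = P/A₂ = 10940/185 = 59.13 MPa, tensile.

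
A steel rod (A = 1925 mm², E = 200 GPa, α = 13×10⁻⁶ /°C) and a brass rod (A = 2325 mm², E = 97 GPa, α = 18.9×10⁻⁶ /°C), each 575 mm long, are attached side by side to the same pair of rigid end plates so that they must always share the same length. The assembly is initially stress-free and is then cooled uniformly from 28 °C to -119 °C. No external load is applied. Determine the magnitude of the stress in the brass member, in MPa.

σ ≈ 53.1 MPa (tensile)

Both members must finish at the same length. With the larger α, the brass tends to over-contract; the plates restrain it, putting the brass in tension and the steel in compression. With no external load the two internal forces are equal and opposite, magnitude P.
Compatibility of the two members (thermal + elastic change equal): (α₁ − α₂)ΔT = P·[1/(A₁E₁) + 1/(A₂E₂)].
|α₁ − α₂|·ΔT = 5.9×10⁻⁶ × 147 = 0.0008673.
1/(A₁E₁) + 1/(A₂E₂) = 1/(1925×200×10³) + 1/(2325×97×10³) = 7.032×10⁻⁹ N⁻¹.
So P = 0.0008673 / 7.032×10⁻⁹ = 123.3 kN.
σ_{brass} = P/A₂ = 123300/2325 = 53.05 MPa, tensile.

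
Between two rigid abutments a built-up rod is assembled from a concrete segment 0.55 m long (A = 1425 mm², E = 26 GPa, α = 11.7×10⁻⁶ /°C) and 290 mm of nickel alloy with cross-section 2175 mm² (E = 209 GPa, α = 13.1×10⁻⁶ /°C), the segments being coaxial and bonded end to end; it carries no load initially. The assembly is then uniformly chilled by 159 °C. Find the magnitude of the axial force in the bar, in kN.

P ≈ 105 kN (tensile)

Free thermal contraction of the whole bar: Σ αᵢΔT Lᵢ = 11.7×10⁻⁶×159×550 + 13.1×10⁻⁶×159×290 = 1.627 mm.
The rigid supports impose zero overall length change; the single axial force P common to all segments must satisfy P Σ Lᵢ/(AᵢEᵢ) = δ_free.
Σ Lᵢ/(AᵢEᵢ) = 550/(1425×26×10³) + 290/(2175×209×10³) = 1.548×10⁻⁵ mm/N.
So P = 1.627 / 1.548×10⁻⁵ = 105.1 kN, tensile.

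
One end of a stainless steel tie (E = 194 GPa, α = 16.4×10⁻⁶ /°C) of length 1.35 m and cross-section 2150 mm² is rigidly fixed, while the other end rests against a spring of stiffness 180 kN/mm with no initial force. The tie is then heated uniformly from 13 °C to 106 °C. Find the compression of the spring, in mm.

The unrestrained thermal change is αΔT L = 16.4×10⁻⁶ × 93 × 1350 = 2.059 mm.
Let P be the compressive force at the spring. The tie shortens elastically by PL/(AE) and the spring compresses by P/k; together these equal δ_free.
P [ L/(AE) + 1/k ] = δ_free → P [ 1350/(2150×194×10³) + 1/(180×10³) ] = 2.059.
P = 2.059 / 8.792×10⁻⁶ = 234200 N.
Spring compression = P/k = 234200/(180×10³) = 1.301 mm.

δ ≈ 1.3 mm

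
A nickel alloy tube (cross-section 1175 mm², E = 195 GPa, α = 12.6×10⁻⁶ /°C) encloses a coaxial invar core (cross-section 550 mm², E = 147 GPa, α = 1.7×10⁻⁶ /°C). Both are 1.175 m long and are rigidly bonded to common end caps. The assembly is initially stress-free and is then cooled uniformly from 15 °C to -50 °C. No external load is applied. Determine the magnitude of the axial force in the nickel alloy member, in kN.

P ≈ 42.3 kN (tensile in the nickel alloy)

Both members must finish at the same length. With the larger α, the nickel alloy tends to over-contract; the plates restrain it, putting the nickel alloy in tension and the invar in compression. With no external load the two internal forces are equal and opposite, magnitude P.
Setting the final lengths equal and cancelling L: (α₁ − α₂)ΔT = P/(A₁E₁) + P/(A₂E₂).
|α₁ − α₂|·ΔT = 10.9×10⁻⁶ × 65 = 0.0007085.
1/(A₁E₁) + 1/(A₂E₂) = 1/(1175×195×10³) + 1/(550×147×10³) = 1.673×10⁻⁸ N⁻¹.
P = 0.0007085 / 1.673×10⁻⁸ = 42340 N = 42.34 kN.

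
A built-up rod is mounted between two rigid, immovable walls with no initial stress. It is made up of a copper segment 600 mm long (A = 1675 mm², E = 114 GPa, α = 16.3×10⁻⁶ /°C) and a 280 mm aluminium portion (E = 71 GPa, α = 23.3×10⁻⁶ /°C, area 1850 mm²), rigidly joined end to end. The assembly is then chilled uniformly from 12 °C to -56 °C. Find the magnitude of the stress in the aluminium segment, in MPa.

σ ≈ 114 MPa (tensile)

Free thermal contraction of the whole bar: Σ αᵢΔT Lᵢ = 16.3×10⁻⁶×68×600 + 23.3×10⁻⁶×68×280 = 1.109 mm.
The rigid supports impose zero overall length change; the single axial force P common to all segments must satisfy P Σ Lᵢ/(AᵢEᵢ) = δ_free.
The series flexibility is Σ Lᵢ/(AᵢEᵢ) = 600/(1675×114×10³) + 280/(1850×71×10³) = 5.274×10⁻⁶ mm/N.
Hence P = δ_free / Σ(L/AE) = 1.109/5.274×10⁻⁶ = 210.2 kN (tensile).
σ_{aluminium} = P / A = 210200 / 1850 = 113.6 MPa.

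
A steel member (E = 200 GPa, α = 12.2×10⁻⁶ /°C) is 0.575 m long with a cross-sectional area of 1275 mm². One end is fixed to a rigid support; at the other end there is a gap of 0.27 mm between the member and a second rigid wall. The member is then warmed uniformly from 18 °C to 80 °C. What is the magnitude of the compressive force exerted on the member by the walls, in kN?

P ≈ 73.1 kN

Unrestrained expansion: δ_free = αΔT L = 12.2×10⁻⁶ × 62 × 575 = 0.4349 mm.
After closing the 0.27 mm clearance, 0.4349 − 0.27 = 0.1649 mm of expansion remains to be suppressed by the wall.
Compatibility: PL/(AE) = 0.1649 mm, so σ = P/A = E × (0.1649/575) = 57.37 MPa.
Force on the wall = σA = 57.37 × 1275 mm² = 73.14 kN.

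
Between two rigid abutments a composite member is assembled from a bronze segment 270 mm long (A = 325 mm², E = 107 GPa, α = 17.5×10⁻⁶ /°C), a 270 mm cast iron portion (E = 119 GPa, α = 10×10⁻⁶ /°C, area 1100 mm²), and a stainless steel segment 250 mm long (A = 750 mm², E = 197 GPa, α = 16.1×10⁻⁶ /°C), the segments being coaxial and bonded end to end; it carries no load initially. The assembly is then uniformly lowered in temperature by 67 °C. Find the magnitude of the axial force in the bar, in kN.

Free thermal contraction of the whole bar: Σ αᵢΔT Lᵢ = 17.5×10⁻⁶×67×270 + 10×10⁻⁶×67×270 + 16.1×10⁻⁶×67×250 = 0.7671 mm.
The walls prevent any net length change, so an axial force P (same in every segment) develops. Compatibility: P · Σ Lᵢ/(AᵢEᵢ) = δ_free.
The series flexibility is Σ Lᵢ/(AᵢEᵢ) = 270/(325×107×10³) + 270/(1100×119×10³) + 250/(750×197×10³) = 1.152×10⁻⁵ mm/N.
Hence P = δ_free / Σ(L/AE) = 0.7671/1.152×10⁻⁵ = 66.6 kN (tensile).

P ≈ 66.6 kN (tensile)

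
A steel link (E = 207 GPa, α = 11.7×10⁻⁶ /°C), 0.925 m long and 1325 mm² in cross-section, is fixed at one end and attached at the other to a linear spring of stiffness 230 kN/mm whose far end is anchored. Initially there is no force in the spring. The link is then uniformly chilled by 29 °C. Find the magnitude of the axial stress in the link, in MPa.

Free thermal contraction: δ_free = αΔT L = 11.7×10⁻⁶ × 29 × 925 = 0.3139 mm.
With a force P in the spring, the elastic change of the link is PL/(AE) and that of the spring is P/k; compatibility requires their sum to equal δ_free.
P [ L/(AE) + 1/k ] = δ_free → P [ 925/(1325×207×10³) + 1/(230×10³) ] = 0.3139.
P = 0.3139 / 7.72×10⁻⁶ = 40650 N.
σ = P/A = 40650/1325 = 30.68 MPa.

σ ≈ 30.7 MPa (tensile)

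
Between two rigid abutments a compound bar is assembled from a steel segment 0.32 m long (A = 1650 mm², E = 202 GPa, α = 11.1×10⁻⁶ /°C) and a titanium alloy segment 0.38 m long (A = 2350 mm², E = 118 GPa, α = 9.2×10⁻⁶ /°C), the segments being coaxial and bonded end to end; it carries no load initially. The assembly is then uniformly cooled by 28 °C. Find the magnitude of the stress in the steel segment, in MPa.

Free thermal contraction of the whole bar: Σ αᵢΔT Lᵢ = 11.1×10⁻⁶×28×320 + 9.2×10⁻⁶×28×380 = 0.1973 mm.
The rigid supports impose zero overall length change; the single axial force P common to all segments must satisfy P Σ Lᵢ/(AᵢEᵢ) = δ_free.
The series flexibility is Σ Lᵢ/(AᵢEᵢ) = 320/(1650×202×10³) + 380/(2350×118×10³) = 2.33×10⁻⁶ mm/N.
Hence P = δ_free / Σ(L/AE) = 0.1973/2.33×10⁻⁶ = 84.68 kN (tensile).
σ_{steel} = P / A = 84680 / 1650 = 51.32 MPa.

σ ≈ 51.3 MPa (tensile)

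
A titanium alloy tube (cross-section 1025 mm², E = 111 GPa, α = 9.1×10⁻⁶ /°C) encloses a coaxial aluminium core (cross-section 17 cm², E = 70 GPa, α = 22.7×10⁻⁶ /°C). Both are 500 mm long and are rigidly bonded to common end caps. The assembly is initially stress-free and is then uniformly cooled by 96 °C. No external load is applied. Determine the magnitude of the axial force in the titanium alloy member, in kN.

P ≈ 75.9 kN (compressive in the titanium alloy)

Equilibrium of a rigid end plate with no external load gives equal and opposite internal forces ±P in the two members. Since α_{aluminium} > α_{titanium alloy}, cooling drives the aluminium into tension and the titanium alloy into compression.
Equating the net (thermal + elastic) strains gives |α₁ − α₂|·ΔT = P·[1/(A₁E₁) + 1/(A₂E₂)].
|α₁ − α₂|·ΔT = 13.6×10⁻⁶ × 96 = 0.001306.
1/(A₁E₁) + 1/(A₂E₂) = 1/(1025×111×10³) + 1/(1700×70×10³) = 1.719×10⁻⁸ N⁻¹.
P = 0.001306 / 1.719×10⁻⁸ = 75940 N = 75.94 kN.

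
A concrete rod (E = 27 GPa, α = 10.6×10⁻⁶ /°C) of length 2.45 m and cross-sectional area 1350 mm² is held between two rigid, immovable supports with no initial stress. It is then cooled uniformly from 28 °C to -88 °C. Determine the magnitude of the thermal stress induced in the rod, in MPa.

σ ≈ 33.2 MPa (tensile)

Because both ends are immovable the net strain is zero, and the suppressed thermal strain is αΔT = 10.6×10⁻⁶ × 116 = 1229.6×10⁻⁶.
Hence σ = E·αΔT = 27×10³ × 1229.6×10⁻⁶ = 33.2 MPa, tensile.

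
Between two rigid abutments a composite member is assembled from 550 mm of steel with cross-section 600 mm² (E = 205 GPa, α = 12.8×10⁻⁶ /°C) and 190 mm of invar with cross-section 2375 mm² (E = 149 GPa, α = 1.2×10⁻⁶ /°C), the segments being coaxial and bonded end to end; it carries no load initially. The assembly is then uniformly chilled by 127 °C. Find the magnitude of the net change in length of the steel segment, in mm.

Free thermal contraction of the whole bar: Σ αᵢΔT Lᵢ = 12.8×10⁻⁶×127×550 + 1.2×10⁻⁶×127×190 = 0.923 mm.
The rigid supports impose zero overall length change; the single axial force P common to all segments must satisfy P Σ Lᵢ/(AᵢEᵢ) = δ_free.
Σ Lᵢ/(AᵢEᵢ) = 550/(600×205×10³) + 190/(2375×149×10³) = 5.008×10⁻⁶ mm/N.
So P = 0.923 / 5.008×10⁻⁶ = 184.3 kN, tensile.
For the steel segment, free thermal change = 12.8×10⁻⁶×127×550 = 0.8941 mm and elastic change from P = 184300×550/(600×205×10³) = 0.8241 mm; these oppose, so the net change is 0.07 mm (segment shortens).

|ΔL| ≈ 0.07 mm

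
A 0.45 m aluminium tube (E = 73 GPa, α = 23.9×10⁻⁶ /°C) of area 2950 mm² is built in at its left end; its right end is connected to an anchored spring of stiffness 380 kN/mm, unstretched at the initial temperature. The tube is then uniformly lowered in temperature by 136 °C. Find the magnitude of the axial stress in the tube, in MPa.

σ ≈ 105 MPa (tensile)

The unrestrained thermal change is αΔT L = 23.9×10⁻⁶ × 136 × 450 = 1.463 mm.
With a force P in the spring, the elastic change of the tube is PL/(AE) and that of the spring is P/k; compatibility requires their sum to equal δ_free.
P [ L/(AE) + 1/k ] = δ_free → P [ 450/(2950×73×10³) + 1/(380×10³) ] = 1.463.
P = 1.463 / 4.721×10⁻⁶ = 309800 N.
σ = P/A = 309800/2950 = 105 MPa.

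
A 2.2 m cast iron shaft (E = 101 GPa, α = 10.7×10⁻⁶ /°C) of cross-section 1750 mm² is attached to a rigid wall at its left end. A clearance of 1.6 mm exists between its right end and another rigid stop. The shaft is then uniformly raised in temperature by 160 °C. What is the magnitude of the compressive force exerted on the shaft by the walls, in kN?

P ≈ 174 kN

Free thermal elongation = αΔT L = 10.7×10⁻⁶ × 160 × 2200 = 3.766 mm.
After closing the 1.6 mm clearance, 3.766 − 1.6 = 2.166 mm of expansion remains to be suppressed by the wall.
Compatibility: PL/(AE) = 2.166 mm, so σ = P/A = E × (2.166/2200) = 99.46 MPa.
Force on the wall = σA = 99.46 × 1750 mm² = 174.1 kN.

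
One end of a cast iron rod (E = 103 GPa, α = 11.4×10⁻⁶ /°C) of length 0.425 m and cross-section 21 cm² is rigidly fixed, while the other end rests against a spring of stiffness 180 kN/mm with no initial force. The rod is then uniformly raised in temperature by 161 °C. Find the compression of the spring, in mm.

δ ≈ 0.576 mm

Free thermal expansion: δ_free = αΔT L = 11.4×10⁻⁶ × 161 × 425 = 0.78 mm.
Let P be the compressive force at the spring. The rod shortens elastically by PL/(AE) and the spring compresses by P/k; together these equal δ_free.
P [ L/(AE) + 1/k ] = δ_free → P [ 425/(2100×103×10³) + 1/(180×10³) ] = 0.78.
P = 0.78 / 7.52×10⁻⁶ = 103700 N.
Spring compression = P/k = 103700/(180×10³) = 0.5762 mm.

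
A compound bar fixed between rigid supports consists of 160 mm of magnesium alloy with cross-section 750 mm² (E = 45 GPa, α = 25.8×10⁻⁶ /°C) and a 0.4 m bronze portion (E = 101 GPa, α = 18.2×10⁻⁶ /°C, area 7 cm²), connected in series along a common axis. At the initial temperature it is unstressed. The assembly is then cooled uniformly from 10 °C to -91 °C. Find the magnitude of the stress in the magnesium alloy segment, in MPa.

Free thermal contraction of the whole bar: Σ αᵢΔT Lᵢ = 25.8×10⁻⁶×101×160 + 18.2×10⁻⁶×101×400 = 1.152 mm.
The walls prevent any net length change, so an axial force P (same in every segment) develops. Compatibility: P · Σ Lᵢ/(AᵢEᵢ) = δ_free.
Σ Lᵢ/(AᵢEᵢ) = 160/(750×45×10³) + 400/(700×101×10³) = 1.04×10⁻⁵ mm/N.
So P = 1.152 / 1.04×10⁻⁵ = 110.8 kN, tensile.
σ_{magnesium alloy} = P / A = 110800 / 750 = 147.7 MPa.

σ ≈ 148 MPa (tensile)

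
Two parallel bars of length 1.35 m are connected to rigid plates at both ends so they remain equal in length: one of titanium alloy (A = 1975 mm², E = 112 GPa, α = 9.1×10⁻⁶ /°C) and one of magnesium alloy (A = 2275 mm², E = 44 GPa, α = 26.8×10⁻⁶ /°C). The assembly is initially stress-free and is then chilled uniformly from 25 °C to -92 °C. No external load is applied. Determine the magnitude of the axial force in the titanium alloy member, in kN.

The magnesium alloy has the larger α, so on cooling it would change length more than the titanium alloy if both were free. The rigid plates force a common final length, so the magnesium alloy is put into tension and the titanium alloy into compression, with equal and opposite forces P (no external load).
Compatibility of the two members (thermal + elastic change equal): (α₁ − α₂)ΔT = P·[1/(A₁E₁) + 1/(A₂E₂)].
|α₁ − α₂|·ΔT = 17.7×10⁻⁶ × 117 = 0.002071.
1/(A₁E₁) + 1/(A₂E₂) = 1/(1975×112×10³) + 1/(2275×44×10³) = 1.451×10⁻⁸ N⁻¹.
So P = 0.002071 / 1.451×10⁻⁸ = 142.7 kN.

P ≈ 143 kN (compressive in the titanium alloy)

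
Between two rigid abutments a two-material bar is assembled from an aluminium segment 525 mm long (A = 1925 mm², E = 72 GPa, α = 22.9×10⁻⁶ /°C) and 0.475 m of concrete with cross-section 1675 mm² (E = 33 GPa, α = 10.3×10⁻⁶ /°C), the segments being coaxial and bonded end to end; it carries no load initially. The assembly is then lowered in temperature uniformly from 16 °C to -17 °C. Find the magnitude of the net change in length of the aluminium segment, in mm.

|ΔL| ≈ 0.226 mm

With the walls removed the bar would change length by δ_free = Σ αᵢΔT Lᵢ = 22.9×10⁻⁶×33×525 + 10.3×10⁻⁶×33×475 = 0.5582 mm.
The walls prevent any net length change, so an axial force P (same in every segment) develops. Compatibility: P · Σ Lᵢ/(AᵢEᵢ) = δ_free.
Σ Lᵢ/(AᵢEᵢ) = 525/(1925×72×10³) + 475/(1675×33×10³) = 1.238×10⁻⁵ mm/N.
P = 0.5582 / 1.238×10⁻⁵ = 45080 N = 45.08 kN, tensile.
For the aluminium segment, free thermal change = 22.9×10⁻⁶×33×525 = 0.3967 mm and elastic change from P = 45080×525/(1925×72×10³) = 0.1708 mm; these oppose, so the net change is 0.226 mm (segment shortens).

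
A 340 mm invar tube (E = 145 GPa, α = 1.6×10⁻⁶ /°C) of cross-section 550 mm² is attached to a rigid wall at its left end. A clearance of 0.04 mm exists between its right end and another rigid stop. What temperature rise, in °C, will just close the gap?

The gap closes when αΔT L = 0.04 mm, since the tube is still unstressed at that instant.
So ΔT = g/(αL) = 0.04/(1.6×10⁻⁶ × 340) = 73.53 °C.

ΔT ≈ 73.5 °C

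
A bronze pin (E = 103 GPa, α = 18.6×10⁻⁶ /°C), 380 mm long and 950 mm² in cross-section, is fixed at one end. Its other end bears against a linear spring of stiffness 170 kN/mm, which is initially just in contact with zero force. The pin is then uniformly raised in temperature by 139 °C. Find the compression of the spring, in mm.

If the spring were absent the pin would lengthen by αΔT L = 18.6×10⁻⁶ × 139 × 380 = 0.9825 mm.
With a force P in the spring, the elastic change of the pin is PL/(AE) and that of the spring is P/k; compatibility requires their sum to equal δ_free.
So P = δ_free / [L/(AE) + 1/k] = 0.9825 / [ 380/(950×103×10³) + 1/(170×10³) ].
P = 0.9825 / 9.766×10⁻⁶ = 100600 N.
Spring compression = P/k = 100600/(170×10³) = 0.5918 mm.

δ ≈ 0.592 mm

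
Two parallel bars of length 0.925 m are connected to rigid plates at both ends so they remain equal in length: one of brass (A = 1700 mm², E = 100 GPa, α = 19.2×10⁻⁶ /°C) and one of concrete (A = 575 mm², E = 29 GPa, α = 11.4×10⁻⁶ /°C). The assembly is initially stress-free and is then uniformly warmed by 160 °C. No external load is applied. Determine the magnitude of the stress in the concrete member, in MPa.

The brass has the larger α, so on heating it would change length more than the concrete if both were free. The rigid plates force a common final length, so the brass is put into compression and the concrete into tension, with equal and opposite forces P (no external load).
Setting the final lengths equal and cancelling L: (α₁ − α₂)ΔT = P/(A₁E₁) + P/(A₂E₂).
|α₁ − α₂|·ΔT = 7.8×10⁻⁶ × 160 = 0.001248.
1/(A₁E₁) + 1/(A₂E₂) = 1/(1700×100×10³) + 1/(575×29×10³) = 6.585×10⁻⁸ N⁻¹.
P = 0.001248 / 6.585×10⁻⁸ = 18950 N = 18.95 kN.
σ_{concrete} = P/A₂ = 18950/575 = 32.96 MPa, tensile.

σ ≈ 33 MPa (tensile)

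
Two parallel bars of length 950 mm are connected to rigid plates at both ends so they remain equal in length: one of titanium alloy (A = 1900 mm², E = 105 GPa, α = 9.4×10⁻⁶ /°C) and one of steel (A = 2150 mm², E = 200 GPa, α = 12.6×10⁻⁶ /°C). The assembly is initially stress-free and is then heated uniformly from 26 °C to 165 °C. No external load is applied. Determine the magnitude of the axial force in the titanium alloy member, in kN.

The steel has the larger α, so on heating it would change length more than the titanium alloy if both were free. The rigid plates force a common final length, so the steel is put into compression and the titanium alloy into tension, with equal and opposite forces P (no external load).
Setting the final lengths equal and cancelling L: (α₁ − α₂)ΔT = P/(A₁E₁) + P/(A₂E₂).
|α₁ − α₂|·ΔT = 3.2×10⁻⁶ × 139 = 0.0004448.
1/(A₁E₁) + 1/(A₂E₂) = 1/(1900×105×10³) + 1/(2150×200×10³) = 7.338×10⁻⁹ N⁻¹.
P = 0.0004448 / 7.338×10⁻⁹ = 60620 N = 60.62 kN.

P ≈ 60.6 kN (tensile in the titanium alloy)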